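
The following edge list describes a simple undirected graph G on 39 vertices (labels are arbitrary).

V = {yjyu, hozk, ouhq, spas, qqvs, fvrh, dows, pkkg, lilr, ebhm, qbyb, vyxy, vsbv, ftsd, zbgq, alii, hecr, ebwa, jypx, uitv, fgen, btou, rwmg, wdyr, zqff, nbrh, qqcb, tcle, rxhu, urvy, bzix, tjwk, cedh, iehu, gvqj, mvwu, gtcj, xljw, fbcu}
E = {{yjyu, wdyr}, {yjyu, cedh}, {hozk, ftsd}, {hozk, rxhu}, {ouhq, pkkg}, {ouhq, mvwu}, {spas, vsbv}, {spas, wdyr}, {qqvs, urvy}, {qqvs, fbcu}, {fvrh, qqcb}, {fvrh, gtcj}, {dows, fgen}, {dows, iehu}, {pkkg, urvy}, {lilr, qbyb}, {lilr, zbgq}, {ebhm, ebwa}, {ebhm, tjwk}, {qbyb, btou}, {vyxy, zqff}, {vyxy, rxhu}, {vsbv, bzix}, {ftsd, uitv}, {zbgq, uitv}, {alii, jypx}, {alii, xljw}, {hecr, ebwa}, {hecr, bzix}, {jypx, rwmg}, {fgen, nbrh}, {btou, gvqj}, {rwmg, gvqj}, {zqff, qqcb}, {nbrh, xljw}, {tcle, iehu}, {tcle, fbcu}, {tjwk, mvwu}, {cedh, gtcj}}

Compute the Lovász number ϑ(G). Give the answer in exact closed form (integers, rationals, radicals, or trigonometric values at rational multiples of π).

N(rwmg) = {jypx, gvqj}, |N(rwmg)| = 2.
deg(nbrh) = 2; N(nbrh) = {fgen, xljw}.
N(rxhu) = {hozk, vyxy}, |N(rxhu)| = 2.
N(ftsd) = {hozk, uitv}, |N(ftsd)| = 2.
deg(v) = 2 for all v (|V|=39); a single 39-cycle (edge-transitive).
Distinct eigenvalues (to 3 d.p.): [2.0, 1.974, 1.897, 1.771, 1.599, 1.385, 1.136, 0.857, 0.556, 0.241, -0.081, -0.4, -0.709, -1.0, -1.265, -1.497, -1.69, -1.84, -1.942, -1.994].
λ_max=2, λ_min=-2*cos(pi/39); ϑ = −39·λ_min/(λ_max−λ_min) = 39*cos(pi/39)/(cos(pi/39) + 1).
= 19.4683… (decimal).
α=19, χ(Ḡ)=20; ϑ=39*cos(pi/39)/(cos(pi/39) + 1) lies between (both strict).

39*cos(pi/39)/(cos(pi/39) + 1)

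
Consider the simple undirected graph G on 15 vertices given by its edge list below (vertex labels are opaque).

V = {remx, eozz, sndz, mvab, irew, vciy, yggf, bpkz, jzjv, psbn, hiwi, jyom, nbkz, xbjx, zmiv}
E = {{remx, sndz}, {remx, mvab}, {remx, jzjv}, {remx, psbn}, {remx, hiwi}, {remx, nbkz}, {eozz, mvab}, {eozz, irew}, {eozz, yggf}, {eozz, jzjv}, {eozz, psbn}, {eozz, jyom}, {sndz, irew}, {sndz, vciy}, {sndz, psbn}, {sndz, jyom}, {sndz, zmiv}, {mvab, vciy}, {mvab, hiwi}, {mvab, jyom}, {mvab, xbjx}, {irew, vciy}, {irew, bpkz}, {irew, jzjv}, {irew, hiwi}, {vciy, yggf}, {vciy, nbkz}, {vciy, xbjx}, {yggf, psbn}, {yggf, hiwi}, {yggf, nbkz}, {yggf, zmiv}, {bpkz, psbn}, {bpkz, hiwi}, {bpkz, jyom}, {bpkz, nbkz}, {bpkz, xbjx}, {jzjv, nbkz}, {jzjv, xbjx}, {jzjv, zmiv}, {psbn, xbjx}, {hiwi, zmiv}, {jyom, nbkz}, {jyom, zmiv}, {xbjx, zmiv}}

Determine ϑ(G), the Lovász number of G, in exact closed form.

5

deg(hiwi) = 6; N(hiwi) = {remx, mvab, irew, yggf, bpkz, zmiv}.
deg(nbkz) = 6; N(nbkz) = {remx, vciy, yggf, bpkz, jzjv, jyom}.
Vertex bpkz has 6 neighbors: irew, psbn, hiwi, jyom, nbkz, xbjx.
deg(yggf) = 6; N(yggf) = {eozz, vciy, psbn, hiwi, nbkz, zmiv}.
deg(v) = 6 for all v (|V|=15); Kneser K(6,2) on C(6,2)=15 vertices.
The 3 distinct eigenvalues: [6.0, 1.0, -3.0].
Lovász (edge-transitive): ϑ = −15·(-3)/((6)−(-3)) = 5.
= 5.00000000… (decimal).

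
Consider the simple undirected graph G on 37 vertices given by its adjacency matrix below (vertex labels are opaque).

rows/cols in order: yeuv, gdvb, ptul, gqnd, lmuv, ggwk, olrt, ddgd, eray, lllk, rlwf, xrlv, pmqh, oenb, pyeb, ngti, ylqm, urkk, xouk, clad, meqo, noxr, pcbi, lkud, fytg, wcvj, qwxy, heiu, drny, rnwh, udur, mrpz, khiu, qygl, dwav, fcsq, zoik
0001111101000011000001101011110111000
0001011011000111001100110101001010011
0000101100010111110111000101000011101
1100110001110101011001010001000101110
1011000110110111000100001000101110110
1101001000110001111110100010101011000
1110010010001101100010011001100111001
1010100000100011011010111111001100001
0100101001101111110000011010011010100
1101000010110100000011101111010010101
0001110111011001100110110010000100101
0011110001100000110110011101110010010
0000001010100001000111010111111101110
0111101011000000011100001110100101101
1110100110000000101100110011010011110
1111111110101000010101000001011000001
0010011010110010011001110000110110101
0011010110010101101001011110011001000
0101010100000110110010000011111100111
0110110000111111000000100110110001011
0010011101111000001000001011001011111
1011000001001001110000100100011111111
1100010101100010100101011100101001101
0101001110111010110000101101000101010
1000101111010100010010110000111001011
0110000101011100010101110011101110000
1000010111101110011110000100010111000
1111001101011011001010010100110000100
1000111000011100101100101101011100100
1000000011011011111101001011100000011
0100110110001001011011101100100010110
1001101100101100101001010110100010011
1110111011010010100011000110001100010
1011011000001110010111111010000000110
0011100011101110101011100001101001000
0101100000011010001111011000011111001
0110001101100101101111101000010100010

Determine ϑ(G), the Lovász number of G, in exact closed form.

sqrt(37)

N(eray) = {gdvb, lmuv, olrt, lllk, rlwf, pmqh, oenb, pyeb, ngti, ylqm, urkk, lkud, fytg, qwxy, rnwh, udur, khiu, dwav}, |N(eray)| = 18.
deg(gdvb) = 18; N(gdvb) = {gqnd, ggwk, olrt, eray, lllk, oenb, pyeb, ngti, xouk, clad, pcbi, lkud, wcvj, heiu, udur, khiu, fcsq, zoik}.
N(dwav) = {ptul, gqnd, lmuv, eray, lllk, rlwf, pmqh, oenb, pyeb, ylqm, xouk, meqo, noxr, pcbi, heiu, drny, udur, qygl}, |N(dwav)| = 18.
N(oenb) = {gdvb, ptul, gqnd, lmuv, olrt, eray, lllk, urkk, xouk, clad, fytg, wcvj, qwxy, drny, mrpz, qygl, dwav, zoik}, |N(oenb)| = 18.
Regular of degree 18 on 37 vertices: SR(37,18,8,9) — a Paley graph.
The 3 distinct eigenvalues: [18.0, 2.54138, -3.54138].
ϑ = −N·λ_min/(λ_max−λ_min) = −37·(-sqrt(37)/2 - 1/2)/(18−(-sqrt(37)/2 - 1/2)) = sqrt(37).
= 6.082763… (decimal).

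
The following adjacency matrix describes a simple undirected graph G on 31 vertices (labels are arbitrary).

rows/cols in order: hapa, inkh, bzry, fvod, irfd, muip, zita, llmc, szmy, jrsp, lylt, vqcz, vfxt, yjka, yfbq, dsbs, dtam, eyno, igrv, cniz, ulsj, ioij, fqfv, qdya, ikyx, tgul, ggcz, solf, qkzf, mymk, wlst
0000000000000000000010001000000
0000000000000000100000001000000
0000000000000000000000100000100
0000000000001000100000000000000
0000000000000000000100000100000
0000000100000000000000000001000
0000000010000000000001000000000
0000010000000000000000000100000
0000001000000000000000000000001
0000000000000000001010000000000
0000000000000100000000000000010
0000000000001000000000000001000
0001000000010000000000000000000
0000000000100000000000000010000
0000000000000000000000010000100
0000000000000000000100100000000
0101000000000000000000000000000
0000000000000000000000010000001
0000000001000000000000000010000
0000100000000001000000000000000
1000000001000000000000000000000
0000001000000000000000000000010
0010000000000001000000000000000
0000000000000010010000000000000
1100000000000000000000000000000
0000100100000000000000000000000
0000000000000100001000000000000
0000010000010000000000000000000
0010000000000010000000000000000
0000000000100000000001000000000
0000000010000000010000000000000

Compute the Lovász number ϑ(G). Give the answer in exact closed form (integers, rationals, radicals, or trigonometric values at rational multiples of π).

31*cos(pi/31)/(cos(pi/31) + 1)

N(ulsj) = {hapa, jrsp}, |N(ulsj)| = 2.
N(dsbs) = {cniz, fqfv}, |N(dsbs)| = 2.
Vertex wlst has 2 neighbors: szmy, eyno.
deg(dtam) = 2; N(dtam) = {inkh, fvod}.
2-regular, N=31; connected 2-regular on 31 ⇒ C_{31}.
Distinct eigenvalues (to 3 d.p.): [2.0, 1.959, 1.838, 1.642, 1.378, 1.058, 0.695, 0.303, -0.101, -0.501, -0.881, -1.224, -1.518, -1.749, -1.908, -1.99].
λ_max=2, λ_min=-2*cos(pi/31); ϑ = −31·λ_min/(λ_max−λ_min) = 31*cos(pi/31)/(cos(pi/31) + 1).
ϑ(G) ≈ 15.4601.
15 ≤ 31*cos(pi/31)/(cos(pi/31) + 1) ≤ 16: both strict.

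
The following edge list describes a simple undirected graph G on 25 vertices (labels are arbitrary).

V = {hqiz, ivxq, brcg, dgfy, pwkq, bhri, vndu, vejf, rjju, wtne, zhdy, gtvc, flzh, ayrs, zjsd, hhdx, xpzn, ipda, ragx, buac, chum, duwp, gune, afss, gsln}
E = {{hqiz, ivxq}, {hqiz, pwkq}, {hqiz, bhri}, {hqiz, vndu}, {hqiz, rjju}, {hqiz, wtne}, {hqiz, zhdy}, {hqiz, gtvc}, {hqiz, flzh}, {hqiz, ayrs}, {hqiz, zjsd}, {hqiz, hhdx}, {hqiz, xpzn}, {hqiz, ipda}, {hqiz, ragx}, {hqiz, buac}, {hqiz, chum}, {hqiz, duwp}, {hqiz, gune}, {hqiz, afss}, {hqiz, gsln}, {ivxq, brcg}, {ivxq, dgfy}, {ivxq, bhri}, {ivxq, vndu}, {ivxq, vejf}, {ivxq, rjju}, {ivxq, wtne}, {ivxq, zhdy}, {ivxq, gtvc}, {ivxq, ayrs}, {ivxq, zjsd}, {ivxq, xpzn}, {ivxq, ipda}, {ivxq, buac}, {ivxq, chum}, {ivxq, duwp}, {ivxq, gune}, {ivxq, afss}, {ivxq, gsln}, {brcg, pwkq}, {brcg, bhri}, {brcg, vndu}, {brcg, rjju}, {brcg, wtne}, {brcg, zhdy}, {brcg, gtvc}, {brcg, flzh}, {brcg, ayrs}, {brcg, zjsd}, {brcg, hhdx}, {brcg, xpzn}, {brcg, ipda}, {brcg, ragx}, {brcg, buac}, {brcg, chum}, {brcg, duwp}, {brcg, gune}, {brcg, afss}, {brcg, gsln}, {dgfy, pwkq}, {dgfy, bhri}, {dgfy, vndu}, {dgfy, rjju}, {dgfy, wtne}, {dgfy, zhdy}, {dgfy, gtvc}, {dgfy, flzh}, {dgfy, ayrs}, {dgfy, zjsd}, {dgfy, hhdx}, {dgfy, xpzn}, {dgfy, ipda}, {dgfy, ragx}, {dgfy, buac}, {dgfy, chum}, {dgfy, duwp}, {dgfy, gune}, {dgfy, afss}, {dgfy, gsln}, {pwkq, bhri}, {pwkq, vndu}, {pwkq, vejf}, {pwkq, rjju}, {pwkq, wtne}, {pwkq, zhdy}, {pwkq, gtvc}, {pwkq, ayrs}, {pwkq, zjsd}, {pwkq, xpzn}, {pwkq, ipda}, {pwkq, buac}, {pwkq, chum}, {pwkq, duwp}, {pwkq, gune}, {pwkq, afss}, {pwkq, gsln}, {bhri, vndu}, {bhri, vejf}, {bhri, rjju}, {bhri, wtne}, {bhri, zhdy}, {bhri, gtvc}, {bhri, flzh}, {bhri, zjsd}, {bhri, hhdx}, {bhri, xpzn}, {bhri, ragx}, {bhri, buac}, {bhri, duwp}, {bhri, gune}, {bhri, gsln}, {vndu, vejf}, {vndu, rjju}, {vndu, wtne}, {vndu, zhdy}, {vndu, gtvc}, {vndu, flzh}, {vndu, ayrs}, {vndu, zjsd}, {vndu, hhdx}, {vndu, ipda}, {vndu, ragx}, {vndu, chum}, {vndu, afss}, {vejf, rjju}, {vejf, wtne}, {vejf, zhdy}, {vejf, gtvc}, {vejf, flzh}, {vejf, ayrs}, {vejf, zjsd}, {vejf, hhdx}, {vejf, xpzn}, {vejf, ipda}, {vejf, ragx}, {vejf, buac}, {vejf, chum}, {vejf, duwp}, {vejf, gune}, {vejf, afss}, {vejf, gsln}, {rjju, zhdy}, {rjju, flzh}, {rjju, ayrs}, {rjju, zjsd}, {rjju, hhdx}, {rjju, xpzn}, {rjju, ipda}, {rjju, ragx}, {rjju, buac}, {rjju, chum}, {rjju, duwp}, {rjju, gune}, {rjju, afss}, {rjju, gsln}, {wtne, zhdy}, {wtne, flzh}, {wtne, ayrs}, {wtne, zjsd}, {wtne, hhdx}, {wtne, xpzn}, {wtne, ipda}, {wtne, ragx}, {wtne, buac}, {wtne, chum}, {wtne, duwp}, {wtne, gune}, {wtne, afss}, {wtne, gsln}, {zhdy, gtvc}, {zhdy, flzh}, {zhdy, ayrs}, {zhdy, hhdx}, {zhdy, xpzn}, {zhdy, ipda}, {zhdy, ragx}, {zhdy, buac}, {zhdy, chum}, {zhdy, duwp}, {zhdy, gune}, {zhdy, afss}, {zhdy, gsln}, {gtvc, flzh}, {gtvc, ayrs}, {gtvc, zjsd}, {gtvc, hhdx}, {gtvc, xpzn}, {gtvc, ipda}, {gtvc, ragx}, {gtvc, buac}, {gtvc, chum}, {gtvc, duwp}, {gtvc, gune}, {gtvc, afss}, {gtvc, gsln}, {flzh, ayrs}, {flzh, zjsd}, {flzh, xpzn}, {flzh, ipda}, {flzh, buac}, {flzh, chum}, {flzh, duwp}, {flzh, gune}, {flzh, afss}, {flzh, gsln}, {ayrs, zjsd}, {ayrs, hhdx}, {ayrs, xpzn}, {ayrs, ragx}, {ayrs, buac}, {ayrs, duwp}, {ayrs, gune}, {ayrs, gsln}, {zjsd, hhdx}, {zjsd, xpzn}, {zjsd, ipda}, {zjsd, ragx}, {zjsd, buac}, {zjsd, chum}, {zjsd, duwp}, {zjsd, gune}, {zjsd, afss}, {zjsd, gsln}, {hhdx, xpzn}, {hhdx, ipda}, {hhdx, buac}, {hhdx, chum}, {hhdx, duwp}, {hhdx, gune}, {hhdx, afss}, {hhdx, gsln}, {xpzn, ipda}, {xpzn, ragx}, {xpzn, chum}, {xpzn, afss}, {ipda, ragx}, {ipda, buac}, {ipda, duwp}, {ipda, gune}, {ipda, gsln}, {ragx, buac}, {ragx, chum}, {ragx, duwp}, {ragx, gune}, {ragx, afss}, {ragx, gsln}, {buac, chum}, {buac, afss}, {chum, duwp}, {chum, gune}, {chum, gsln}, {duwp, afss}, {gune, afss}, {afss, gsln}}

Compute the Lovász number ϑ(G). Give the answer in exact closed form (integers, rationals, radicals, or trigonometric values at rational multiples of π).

6

Vertex duwp has 19 neighbors: hqiz, ivxq, brcg, dgfy, pwkq, bhri, vejf, rjju, wtne, zhdy, gtvc, flzh, ayrs, zjsd, hhdx, ipda, ragx, chum, afss.
Vertex zjsd has 23 neighbors: hqiz, ivxq, brcg, dgfy, pwkq, bhri, vndu, vejf, rjju, wtne, gtvc, flzh, ayrs, hhdx, xpzn, ipda, ragx, buac, chum, duwp, gune, afss, gsln.
Vertex wtne has 22 neighbors: hqiz, ivxq, brcg, dgfy, pwkq, bhri, vndu, vejf, zhdy, flzh, ayrs, zjsd, hhdx, xpzn, ipda, ragx, buac, chum, duwp, gune, afss, gsln.
deg(gune) = 19; N(gune) = {hqiz, ivxq, brcg, dgfy, pwkq, bhri, vejf, rjju, wtne, zhdy, gtvc, flzh, ayrs, zjsd, hhdx, ipda, ragx, chum, afss}.
Complete 6-partite, parts [6, 5, 5, 4, 3, 2]: perfect, ϑ = α = 6.
= 6.0000… (decimal).
Check 6 ≤ 6 ≤ 6: collapsed.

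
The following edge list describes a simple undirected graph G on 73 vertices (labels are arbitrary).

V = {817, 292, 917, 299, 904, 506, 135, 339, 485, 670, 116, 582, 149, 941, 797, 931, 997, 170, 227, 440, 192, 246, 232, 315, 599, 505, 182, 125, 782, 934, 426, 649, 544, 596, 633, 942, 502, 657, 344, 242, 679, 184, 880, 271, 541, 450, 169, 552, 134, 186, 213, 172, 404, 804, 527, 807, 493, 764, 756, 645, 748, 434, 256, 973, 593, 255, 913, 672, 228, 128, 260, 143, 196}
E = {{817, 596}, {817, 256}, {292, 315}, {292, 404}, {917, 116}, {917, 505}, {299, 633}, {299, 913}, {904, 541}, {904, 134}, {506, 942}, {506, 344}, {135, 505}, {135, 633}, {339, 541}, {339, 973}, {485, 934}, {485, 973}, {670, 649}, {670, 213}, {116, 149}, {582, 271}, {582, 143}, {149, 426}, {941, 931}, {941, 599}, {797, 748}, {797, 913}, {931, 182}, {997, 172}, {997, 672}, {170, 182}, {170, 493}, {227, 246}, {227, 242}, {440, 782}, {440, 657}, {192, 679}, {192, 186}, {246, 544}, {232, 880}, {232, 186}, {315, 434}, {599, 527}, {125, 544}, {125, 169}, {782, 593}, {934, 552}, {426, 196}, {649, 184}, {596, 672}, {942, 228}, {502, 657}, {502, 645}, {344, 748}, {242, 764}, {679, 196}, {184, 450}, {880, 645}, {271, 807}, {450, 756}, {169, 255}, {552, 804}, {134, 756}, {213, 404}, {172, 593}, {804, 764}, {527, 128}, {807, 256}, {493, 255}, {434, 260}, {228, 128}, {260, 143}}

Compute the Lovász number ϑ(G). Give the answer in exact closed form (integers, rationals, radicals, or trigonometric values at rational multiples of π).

deg(973) = 2; N(973) = {339, 485}.
N(807) = {271, 256}, |N(807)| = 2.
N(506) = {942, 344}, |N(506)| = 2.
Vertex 485 has 2 neighbors: 934, 973.
73-vertex 2-regular graph: the odd cycle C_{73}.
spec(A) ≈ [2.0, 1.9926, 1.9704, 1.9337, 1.8826, 1.8176, 1.7392, 1.6478, 1.5443, 1.4293, 1.3038, 1.1686, 1.0247, 0.8733, 0.7154, 0.5522, 0.3849, 0.2148, 0.043, -0.129, -0.3001, -0.469, -0.6344, -0.7951, -0.9499, -1.0977, -1.2373, -1.3678, -1.4882, -1.5976, -1.6951, -1.7801, -1.8518, -1.9099, -1.9539, -1.9834, -1.9981] (distinct, 4 d.p.).
−73·(-2*cos(pi/73)) / ((2)−(-2*cos(pi/73))) = 73*cos(pi/73)/(cos(pi/73) + 1) = ϑ(G).
ϑ(G) ≈ 36.48309477.
Check 36 ≤ 73*cos(pi/73)/(cos(pi/73) + 1) ≤ 37: both strict.

73*cos(pi/73)/(cos(pi/73) + 1)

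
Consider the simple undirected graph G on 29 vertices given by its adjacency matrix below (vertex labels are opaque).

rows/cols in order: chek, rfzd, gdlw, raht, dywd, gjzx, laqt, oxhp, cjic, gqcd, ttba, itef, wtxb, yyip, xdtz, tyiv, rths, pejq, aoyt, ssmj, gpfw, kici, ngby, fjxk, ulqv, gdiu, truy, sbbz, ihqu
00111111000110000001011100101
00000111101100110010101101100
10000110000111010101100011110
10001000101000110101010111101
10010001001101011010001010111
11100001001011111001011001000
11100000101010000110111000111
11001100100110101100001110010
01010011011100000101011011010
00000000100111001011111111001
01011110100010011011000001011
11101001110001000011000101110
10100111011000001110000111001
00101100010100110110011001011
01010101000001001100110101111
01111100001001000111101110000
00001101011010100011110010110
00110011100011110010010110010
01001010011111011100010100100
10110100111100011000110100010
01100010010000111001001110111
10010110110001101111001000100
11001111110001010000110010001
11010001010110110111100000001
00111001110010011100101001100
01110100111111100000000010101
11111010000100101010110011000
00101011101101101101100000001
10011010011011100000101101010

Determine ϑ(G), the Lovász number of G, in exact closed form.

deg(fjxk) = 14; N(fjxk) = {chek, rfzd, raht, oxhp, gqcd, itef, wtxb, xdtz, tyiv, pejq, aoyt, ssmj, gpfw, ihqu}.
Vertex ttba has 14 neighbors: rfzd, raht, dywd, gjzx, laqt, cjic, wtxb, tyiv, rths, aoyt, ssmj, gdiu, sbbz, ihqu.
deg(rfzd) = 14; N(rfzd) = {gjzx, laqt, oxhp, cjic, ttba, itef, xdtz, tyiv, aoyt, gpfw, ngby, fjxk, gdiu, truy}.
Vertex itef has 14 neighbors: chek, rfzd, gdlw, dywd, oxhp, cjic, gqcd, yyip, aoyt, ssmj, fjxk, gdiu, truy, sbbz.
deg(v) = 14 for all v (|V|=29); strongly regular (29,14,6,7).
spec(A) ≈ [14.0, 2.19258, -3.19258] (distinct, 5 d.p.).
λ_max=14, λ_min=-sqrt(29)/2 - 1/2; ϑ = −29·λ_min/(λ_max−λ_min) = sqrt(29).
ϑ(G) ≈ 5.385164807.

sqrt(29)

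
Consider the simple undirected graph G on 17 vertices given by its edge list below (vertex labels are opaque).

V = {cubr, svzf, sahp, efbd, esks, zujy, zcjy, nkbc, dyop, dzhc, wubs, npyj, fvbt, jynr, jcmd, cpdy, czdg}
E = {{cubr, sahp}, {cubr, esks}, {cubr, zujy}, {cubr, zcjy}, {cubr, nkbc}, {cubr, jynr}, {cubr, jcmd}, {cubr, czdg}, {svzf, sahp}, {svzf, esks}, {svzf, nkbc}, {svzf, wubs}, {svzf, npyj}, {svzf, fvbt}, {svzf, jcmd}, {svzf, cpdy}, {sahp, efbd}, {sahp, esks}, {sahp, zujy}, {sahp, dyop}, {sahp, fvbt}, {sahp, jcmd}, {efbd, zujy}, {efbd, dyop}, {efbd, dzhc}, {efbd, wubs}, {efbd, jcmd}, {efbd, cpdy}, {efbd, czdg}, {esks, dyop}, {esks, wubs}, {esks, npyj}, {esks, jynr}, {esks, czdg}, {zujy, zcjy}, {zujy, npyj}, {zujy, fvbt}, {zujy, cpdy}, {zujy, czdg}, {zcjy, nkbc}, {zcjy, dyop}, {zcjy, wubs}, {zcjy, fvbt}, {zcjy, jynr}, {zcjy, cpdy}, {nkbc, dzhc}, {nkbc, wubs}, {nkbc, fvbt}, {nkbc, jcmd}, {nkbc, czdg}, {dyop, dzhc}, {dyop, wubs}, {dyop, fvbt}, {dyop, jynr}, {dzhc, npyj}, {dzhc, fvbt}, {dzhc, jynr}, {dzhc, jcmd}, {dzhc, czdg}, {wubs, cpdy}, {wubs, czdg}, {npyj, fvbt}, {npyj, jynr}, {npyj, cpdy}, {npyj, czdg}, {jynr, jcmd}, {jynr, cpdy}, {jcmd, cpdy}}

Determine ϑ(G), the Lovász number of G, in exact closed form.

sqrt(17)

N(fvbt) = {svzf, sahp, zujy, zcjy, nkbc, dyop, dzhc, npyj}, |N(fvbt)| = 8.
Vertex dyop has 8 neighbors: sahp, efbd, esks, zcjy, dzhc, wubs, fvbt, jynr.
deg(jcmd) = 8; N(jcmd) = {cubr, svzf, sahp, efbd, nkbc, dzhc, jynr, cpdy}.
deg(npyj) = 8; N(npyj) = {svzf, esks, zujy, dzhc, fvbt, jynr, cpdy, czdg}.
deg(v) = 8 for all v (|V|=17); SR(17,8,3,4) — a Paley graph.
Distinct eigenvalues (to 6 d.p.): [8.0, 1.561553, -2.561553].
Lovász: ϑ = −17(-sqrt(17)/2 - 1/2)/(8+-(-sqrt(17)/2 - 1/2)) = sqrt(17).
ϑ(G) ≈ 4.1231056.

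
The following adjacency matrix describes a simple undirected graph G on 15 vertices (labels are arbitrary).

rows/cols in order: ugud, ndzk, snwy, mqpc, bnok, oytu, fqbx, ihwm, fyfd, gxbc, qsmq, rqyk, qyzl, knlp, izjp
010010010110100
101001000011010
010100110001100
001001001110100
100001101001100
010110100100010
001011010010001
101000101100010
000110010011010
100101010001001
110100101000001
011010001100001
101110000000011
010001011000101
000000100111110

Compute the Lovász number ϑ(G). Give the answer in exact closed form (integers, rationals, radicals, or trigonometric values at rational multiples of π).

5

deg(rqyk) = 6; N(rqyk) = {ndzk, snwy, bnok, fyfd, gxbc, izjp}.
N(snwy) = {ndzk, mqpc, fqbx, ihwm, rqyk, qyzl}, |N(snwy)| = 6.
deg(mqpc) = 6; N(mqpc) = {snwy, oytu, fyfd, gxbc, qsmq, qyzl}.
N(bnok) = {ugud, oytu, fqbx, fyfd, rqyk, qyzl}, |N(bnok)| = 6.
G on 15 vertices is 6-regular; Kneser-type, 2-subsets of [6].
spec(A) ≈ [6.0, 1.0, -3.0] (distinct, 3 d.p.).
λ_max=6, λ_min=-3; ϑ = −15·λ_min/(λ_max−λ_min) = 5.
= 5.0000000… (decimal).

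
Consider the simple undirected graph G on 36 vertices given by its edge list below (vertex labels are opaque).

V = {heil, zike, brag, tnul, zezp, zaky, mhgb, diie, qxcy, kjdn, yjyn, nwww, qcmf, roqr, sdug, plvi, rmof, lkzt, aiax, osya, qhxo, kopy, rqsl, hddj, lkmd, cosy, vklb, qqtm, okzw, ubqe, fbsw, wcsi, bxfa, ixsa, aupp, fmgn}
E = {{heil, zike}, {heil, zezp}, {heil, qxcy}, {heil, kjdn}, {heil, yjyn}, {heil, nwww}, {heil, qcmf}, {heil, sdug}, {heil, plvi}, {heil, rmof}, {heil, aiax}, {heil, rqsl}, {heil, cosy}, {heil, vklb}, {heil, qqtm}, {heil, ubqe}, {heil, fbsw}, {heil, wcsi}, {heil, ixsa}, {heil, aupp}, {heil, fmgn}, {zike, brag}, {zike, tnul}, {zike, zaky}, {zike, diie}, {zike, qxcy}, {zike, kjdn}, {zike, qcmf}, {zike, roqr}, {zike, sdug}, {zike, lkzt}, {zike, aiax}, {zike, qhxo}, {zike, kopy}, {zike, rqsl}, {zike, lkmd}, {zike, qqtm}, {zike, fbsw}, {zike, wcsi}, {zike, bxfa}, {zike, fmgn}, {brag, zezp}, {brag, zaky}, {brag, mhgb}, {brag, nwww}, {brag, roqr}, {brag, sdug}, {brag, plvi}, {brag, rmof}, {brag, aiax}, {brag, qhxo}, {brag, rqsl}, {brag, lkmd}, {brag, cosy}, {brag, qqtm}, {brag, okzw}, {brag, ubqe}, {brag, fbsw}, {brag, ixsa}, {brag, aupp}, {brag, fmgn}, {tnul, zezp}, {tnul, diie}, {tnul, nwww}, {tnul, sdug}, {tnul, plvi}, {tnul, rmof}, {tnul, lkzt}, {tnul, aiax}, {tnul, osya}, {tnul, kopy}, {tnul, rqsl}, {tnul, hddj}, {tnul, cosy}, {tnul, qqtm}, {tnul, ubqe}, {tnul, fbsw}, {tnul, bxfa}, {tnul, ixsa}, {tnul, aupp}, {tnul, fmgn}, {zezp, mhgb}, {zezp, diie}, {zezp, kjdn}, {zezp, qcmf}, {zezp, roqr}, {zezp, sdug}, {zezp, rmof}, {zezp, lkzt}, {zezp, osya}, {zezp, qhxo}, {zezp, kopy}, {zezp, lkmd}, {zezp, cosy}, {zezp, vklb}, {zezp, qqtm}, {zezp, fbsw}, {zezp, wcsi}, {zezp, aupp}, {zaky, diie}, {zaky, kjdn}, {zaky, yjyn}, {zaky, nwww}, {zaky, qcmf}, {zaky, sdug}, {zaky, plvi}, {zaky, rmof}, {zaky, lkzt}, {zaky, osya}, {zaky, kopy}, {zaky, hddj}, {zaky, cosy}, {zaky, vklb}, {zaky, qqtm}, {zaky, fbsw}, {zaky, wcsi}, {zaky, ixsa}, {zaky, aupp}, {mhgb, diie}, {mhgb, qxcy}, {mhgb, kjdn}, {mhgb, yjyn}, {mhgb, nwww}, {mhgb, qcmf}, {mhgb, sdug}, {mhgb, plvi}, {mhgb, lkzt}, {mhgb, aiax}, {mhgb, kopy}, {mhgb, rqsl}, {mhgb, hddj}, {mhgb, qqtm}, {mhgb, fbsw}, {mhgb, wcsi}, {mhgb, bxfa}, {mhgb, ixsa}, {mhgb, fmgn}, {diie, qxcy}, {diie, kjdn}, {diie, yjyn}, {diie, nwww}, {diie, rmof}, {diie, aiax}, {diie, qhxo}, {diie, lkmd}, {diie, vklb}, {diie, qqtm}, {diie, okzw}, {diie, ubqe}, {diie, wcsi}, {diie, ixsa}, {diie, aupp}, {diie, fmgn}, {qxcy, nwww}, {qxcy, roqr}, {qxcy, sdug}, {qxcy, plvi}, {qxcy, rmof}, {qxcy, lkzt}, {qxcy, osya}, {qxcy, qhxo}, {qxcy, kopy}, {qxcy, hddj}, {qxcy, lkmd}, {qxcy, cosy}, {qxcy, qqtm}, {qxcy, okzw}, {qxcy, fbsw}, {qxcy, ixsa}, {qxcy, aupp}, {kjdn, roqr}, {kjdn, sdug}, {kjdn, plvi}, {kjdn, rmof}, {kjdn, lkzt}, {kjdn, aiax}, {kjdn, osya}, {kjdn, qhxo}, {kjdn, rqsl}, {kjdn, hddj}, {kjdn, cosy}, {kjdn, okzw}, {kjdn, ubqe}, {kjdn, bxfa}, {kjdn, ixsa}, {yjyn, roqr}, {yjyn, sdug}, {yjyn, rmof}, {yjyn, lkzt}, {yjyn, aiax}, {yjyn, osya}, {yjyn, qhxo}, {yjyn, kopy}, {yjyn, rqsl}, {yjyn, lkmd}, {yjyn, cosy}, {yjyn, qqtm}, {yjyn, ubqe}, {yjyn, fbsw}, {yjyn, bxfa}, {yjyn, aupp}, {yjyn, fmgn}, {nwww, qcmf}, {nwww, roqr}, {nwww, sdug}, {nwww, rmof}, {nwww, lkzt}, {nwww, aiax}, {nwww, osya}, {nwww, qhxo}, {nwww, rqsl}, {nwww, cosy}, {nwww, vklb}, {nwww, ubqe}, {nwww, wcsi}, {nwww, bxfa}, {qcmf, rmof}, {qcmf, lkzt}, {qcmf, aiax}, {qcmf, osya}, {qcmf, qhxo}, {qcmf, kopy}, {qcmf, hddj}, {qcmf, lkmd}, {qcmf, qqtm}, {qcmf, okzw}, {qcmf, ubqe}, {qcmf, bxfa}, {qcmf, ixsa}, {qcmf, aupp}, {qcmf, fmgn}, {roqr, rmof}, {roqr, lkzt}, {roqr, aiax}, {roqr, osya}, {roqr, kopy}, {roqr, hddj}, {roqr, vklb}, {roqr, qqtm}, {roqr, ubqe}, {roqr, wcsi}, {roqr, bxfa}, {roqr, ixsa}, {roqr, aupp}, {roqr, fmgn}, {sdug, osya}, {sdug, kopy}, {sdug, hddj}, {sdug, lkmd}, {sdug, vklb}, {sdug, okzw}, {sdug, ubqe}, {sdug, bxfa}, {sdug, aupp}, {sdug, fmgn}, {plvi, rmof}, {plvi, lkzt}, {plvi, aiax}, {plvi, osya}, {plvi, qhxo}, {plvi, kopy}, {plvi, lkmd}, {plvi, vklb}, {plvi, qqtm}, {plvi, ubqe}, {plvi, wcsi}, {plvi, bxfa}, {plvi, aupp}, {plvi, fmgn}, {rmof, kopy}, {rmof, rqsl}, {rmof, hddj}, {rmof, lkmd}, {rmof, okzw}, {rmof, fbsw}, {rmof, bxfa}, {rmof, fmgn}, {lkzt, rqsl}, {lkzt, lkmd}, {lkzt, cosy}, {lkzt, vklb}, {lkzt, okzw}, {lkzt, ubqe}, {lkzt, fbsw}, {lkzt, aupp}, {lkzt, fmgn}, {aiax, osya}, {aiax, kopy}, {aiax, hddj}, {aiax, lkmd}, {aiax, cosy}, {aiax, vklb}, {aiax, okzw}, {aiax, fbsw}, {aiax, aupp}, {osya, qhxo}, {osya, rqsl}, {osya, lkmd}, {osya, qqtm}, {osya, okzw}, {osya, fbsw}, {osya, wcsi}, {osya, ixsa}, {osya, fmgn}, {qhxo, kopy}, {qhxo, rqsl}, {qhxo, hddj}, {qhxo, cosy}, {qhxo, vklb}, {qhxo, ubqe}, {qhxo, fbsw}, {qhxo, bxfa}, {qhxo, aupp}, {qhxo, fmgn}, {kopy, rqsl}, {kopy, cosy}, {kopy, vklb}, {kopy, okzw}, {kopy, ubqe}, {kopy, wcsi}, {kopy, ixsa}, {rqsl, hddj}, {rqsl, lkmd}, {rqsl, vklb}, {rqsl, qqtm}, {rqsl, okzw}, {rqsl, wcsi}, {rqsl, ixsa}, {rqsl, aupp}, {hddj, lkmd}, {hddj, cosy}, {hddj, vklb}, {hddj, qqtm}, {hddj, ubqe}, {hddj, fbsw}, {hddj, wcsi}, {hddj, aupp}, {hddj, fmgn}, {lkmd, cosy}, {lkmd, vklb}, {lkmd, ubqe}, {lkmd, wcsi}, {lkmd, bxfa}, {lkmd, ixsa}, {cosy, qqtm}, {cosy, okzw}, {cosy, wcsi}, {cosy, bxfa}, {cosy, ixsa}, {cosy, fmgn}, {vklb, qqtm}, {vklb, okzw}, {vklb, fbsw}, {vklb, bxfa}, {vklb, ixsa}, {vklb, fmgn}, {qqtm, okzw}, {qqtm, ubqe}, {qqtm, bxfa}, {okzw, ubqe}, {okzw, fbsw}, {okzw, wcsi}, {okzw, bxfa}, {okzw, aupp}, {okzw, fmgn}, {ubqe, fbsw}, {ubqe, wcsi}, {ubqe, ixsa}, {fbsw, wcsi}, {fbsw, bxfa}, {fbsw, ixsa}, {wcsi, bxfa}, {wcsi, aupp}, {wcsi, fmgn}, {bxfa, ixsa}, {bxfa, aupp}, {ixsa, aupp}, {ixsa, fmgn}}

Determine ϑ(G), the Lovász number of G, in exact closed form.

8

Vertex vklb has 21 neighbors: heil, zezp, zaky, diie, nwww, roqr, sdug, plvi, lkzt, aiax, qhxo, kopy, rqsl, hddj, lkmd, qqtm, okzw, fbsw, bxfa, ixsa, fmgn.
deg(sdug) = 21; N(sdug) = {heil, zike, brag, tnul, zezp, zaky, mhgb, qxcy, kjdn, yjyn, nwww, osya, kopy, hddj, lkmd, vklb, okzw, ubqe, bxfa, aupp, fmgn}.
Vertex qcmf has 21 neighbors: heil, zike, zezp, zaky, mhgb, nwww, rmof, lkzt, aiax, osya, qhxo, kopy, hddj, lkmd, qqtm, okzw, ubqe, bxfa, ixsa, aupp, fmgn.
deg(ubqe) = 21; N(ubqe) = {heil, brag, tnul, diie, kjdn, yjyn, nwww, qcmf, roqr, sdug, plvi, lkzt, qhxo, kopy, hddj, lkmd, qqtm, okzw, fbsw, wcsi, ixsa}.
Regular of degree 21 on 36 vertices: this is K(9,2), the Kneser graph.
spec(A) ≈ [21.0, 1.0, -6.0] (distinct, 4 d.p.).
λ_max=21, λ_min=-6; ϑ = −36·λ_min/(λ_max−λ_min) = 8.
≈ 8.0000000 (to 7 d.p.).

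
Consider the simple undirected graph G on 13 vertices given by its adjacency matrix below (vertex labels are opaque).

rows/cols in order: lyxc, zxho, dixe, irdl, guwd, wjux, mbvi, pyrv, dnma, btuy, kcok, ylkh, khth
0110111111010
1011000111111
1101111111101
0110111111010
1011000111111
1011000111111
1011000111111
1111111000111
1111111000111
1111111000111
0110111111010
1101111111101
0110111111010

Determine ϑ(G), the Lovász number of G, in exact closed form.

4

N(wjux) = {lyxc, dixe, irdl, pyrv, dnma, btuy, kcok, ylkh, khth}, |N(wjux)| = 9.
Vertex zxho has 9 neighbors: lyxc, dixe, irdl, pyrv, dnma, btuy, kcok, ylkh, khth.
N(mbvi) = {lyxc, dixe, irdl, pyrv, dnma, btuy, kcok, ylkh, khth}, |N(mbvi)| = 9.
deg(pyrv) = 10; N(pyrv) = {lyxc, zxho, dixe, irdl, guwd, wjux, mbvi, kcok, ylkh, khth}.
K_{4,4,3,2} (perfect); ϑ(G) = α(G) = max{4,4,3,2} = 4.
= 4.000000… (decimal).
α=4, χ(Ḡ)=4; ϑ=4 lies between (collapsed).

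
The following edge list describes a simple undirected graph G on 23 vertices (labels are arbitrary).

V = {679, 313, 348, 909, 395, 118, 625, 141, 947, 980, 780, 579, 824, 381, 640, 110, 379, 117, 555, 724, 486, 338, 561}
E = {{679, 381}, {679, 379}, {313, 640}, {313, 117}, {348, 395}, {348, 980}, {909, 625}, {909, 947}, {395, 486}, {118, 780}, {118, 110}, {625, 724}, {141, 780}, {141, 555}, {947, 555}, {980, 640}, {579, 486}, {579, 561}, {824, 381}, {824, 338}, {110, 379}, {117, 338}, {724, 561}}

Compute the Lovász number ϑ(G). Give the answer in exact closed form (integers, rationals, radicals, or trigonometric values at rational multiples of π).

deg(118) = 2; N(118) = {780, 110}.
deg(824) = 2; N(824) = {381, 338}.
deg(625) = 2; N(625) = {909, 724}.
Vertex 724 has 2 neighbors: 625, 561.
Regular of degree 2 on 23 vertices: this is C_{23}, the 23-cycle.
The 12 distinct eigenvalues: [2.0, 1.926, 1.709, 1.365, 0.92, 0.407, -0.136, -0.67, -1.153, -1.551, -1.834, -1.981].
With N=23: ϑ(G) = 23·(-(-1)*2*cos(pi/23))/(2−(-2*cos(pi/23))) = 23*cos(pi/23)/(cos(pi/23) + 1).
ϑ(G) ≈ 11.4462.
Lovász sandwich 11 ≤ 23*cos(pi/23)/(cos(pi/23) + 1) ≤ 12: both strict.

23*cos(pi/23)/(cos(pi/23) + 1)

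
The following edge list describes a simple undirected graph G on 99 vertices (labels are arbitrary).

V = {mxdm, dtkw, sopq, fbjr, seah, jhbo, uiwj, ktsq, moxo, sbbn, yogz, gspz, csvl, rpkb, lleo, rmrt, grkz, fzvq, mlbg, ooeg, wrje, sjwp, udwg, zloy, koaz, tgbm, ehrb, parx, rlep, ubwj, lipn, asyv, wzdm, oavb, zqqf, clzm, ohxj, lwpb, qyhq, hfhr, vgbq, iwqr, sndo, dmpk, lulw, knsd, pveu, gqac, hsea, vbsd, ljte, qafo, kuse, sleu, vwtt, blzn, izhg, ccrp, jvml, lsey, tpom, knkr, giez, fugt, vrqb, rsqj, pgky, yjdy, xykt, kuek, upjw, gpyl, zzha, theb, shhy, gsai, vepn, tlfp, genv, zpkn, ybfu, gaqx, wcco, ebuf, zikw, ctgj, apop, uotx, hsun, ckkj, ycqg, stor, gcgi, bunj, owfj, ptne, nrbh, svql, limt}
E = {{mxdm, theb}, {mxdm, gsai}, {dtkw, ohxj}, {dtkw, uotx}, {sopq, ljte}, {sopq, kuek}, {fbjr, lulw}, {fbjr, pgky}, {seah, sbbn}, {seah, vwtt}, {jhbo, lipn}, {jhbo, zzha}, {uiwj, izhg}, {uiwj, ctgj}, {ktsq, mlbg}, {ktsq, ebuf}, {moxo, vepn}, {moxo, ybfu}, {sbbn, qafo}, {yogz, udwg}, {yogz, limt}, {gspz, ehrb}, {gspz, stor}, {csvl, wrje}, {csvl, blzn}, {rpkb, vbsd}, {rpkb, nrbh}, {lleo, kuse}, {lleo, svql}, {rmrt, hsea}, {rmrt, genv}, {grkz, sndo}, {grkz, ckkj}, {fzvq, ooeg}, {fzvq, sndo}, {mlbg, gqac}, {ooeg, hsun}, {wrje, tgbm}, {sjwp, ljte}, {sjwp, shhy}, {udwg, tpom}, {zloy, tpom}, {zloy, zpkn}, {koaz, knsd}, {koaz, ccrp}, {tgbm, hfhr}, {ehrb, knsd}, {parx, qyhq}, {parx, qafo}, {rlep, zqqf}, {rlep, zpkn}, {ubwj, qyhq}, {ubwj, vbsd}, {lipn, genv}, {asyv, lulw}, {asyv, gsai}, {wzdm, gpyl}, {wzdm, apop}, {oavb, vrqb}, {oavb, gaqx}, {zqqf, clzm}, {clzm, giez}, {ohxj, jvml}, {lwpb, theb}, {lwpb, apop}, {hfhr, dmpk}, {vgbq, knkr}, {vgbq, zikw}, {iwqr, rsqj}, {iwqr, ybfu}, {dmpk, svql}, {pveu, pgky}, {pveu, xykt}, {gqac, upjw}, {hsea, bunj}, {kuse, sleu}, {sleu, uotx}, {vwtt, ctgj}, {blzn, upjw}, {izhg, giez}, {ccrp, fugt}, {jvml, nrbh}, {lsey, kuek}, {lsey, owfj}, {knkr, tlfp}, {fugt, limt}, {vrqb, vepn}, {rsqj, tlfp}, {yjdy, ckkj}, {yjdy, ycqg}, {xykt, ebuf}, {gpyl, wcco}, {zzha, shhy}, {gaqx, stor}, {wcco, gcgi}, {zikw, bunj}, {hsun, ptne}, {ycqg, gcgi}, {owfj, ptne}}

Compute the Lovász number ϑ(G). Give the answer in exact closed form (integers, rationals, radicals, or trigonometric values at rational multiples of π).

99*cos(pi/99)/(cos(pi/99) + 1)

N(sleu) = {kuse, uotx}, |N(sleu)| = 2.
deg(theb) = 2; N(theb) = {mxdm, lwpb}.
Vertex uiwj has 2 neighbors: izhg, ctgj.
deg(rmrt) = 2; N(rmrt) = {hsea, genv}.
Regular of degree 2 on 99 vertices: the odd cycle C_{99}.
The 50 distinct eigenvalues: [2.0, 1.996, 1.984, 1.964, 1.936, 1.9, 1.857, 1.806, 1.748, 1.683, 1.611, 1.532, 1.447, 1.357, 1.261, 1.16, 1.054, 0.945, 0.831, 0.714, 0.594, 0.472, 0.347, 0.222, 0.095, -0.032, -0.158, -0.285, -0.41, -0.533, -0.654, -0.773, -0.888, -1.0, -1.108, -1.211, -1.31, -1.403, -1.491, -1.572, -1.647, -1.716, -1.778, -1.832, -1.879, -1.919, -1.951, -1.975, -1.991, -1.999].
ϑ = −N·λ_min/(λ_max−λ_min) = −99·(-2*cos(pi/99))/(2−(-2*cos(pi/99))) = 99*cos(pi/99)/(cos(pi/99) + 1).
ϑ(G) ≈ 49.4875363.
α=49, χ(Ḡ)=50; ϑ=99*cos(pi/99)/(cos(pi/99) + 1) lies between (both strict).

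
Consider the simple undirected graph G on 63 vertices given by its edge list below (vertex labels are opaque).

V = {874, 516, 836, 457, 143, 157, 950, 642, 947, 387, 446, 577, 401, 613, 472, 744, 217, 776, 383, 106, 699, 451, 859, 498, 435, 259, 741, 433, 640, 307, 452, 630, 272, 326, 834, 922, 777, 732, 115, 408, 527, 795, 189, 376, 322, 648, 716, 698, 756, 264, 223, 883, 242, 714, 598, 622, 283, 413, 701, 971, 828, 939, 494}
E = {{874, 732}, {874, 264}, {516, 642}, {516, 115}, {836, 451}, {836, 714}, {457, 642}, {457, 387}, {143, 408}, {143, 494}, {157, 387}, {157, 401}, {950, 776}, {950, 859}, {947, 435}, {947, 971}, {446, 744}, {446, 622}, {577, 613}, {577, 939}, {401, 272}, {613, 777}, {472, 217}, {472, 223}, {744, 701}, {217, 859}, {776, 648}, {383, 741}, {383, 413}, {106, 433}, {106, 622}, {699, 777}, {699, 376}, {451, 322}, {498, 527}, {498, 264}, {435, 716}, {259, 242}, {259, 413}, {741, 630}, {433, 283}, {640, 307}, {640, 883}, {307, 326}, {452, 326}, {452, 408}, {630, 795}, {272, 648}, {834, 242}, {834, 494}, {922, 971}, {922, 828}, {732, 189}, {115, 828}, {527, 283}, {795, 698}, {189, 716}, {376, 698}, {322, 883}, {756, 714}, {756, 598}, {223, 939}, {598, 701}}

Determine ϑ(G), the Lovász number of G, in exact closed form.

N(776) = {950, 648}, |N(776)| = 2.
Vertex 701 has 2 neighbors: 744, 598.
N(698) = {795, 376}, |N(698)| = 2.
N(939) = {577, 223}, |N(939)| = 2.
G on 63 vertices is 2-regular; connected 2-regular on 63 ⇒ C_{63}.
Distinct eigenvalues (to 6 d.p.): [2.0, 1.990062, 1.960345, 1.911146, 1.842952, 1.756443, 1.652478, 1.532089, 1.396474, 1.24698, 1.085093, 0.912421, 0.730682, 0.541681, 0.347296, 0.14946, -0.049861, -0.248687, -0.445042, -0.636973, -0.822574, -1.0, -1.167487, -1.323372, -1.466104, -1.594265, -1.706582, -1.801938, -1.879385, -1.938155, -1.977662, -1.997514].
Lovász (edge-transitive): ϑ = −63·(-2*cos(pi/63))/((2)−(-2*cos(pi/63))) = 63*cos(pi/63)/(cos(pi/63) + 1).
≈ 31.4804 (to 4 d.p.).
31 ≤ 63*cos(pi/63)/(cos(pi/63) + 1) ≤ 32: both strict.

63*cos(pi/63)/(cos(pi/63) + 1)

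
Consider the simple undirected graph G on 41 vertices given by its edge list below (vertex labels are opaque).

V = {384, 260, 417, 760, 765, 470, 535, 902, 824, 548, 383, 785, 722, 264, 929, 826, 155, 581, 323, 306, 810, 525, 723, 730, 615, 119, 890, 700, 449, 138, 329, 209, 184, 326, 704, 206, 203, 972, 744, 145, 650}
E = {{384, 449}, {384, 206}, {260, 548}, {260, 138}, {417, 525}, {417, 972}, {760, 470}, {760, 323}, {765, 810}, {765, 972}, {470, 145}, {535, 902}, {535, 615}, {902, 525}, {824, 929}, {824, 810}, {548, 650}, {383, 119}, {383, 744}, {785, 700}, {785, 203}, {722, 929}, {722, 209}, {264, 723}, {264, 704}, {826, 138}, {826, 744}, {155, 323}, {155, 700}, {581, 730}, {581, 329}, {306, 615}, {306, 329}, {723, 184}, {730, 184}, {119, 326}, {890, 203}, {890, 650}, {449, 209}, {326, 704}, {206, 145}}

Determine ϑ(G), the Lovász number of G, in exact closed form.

Vertex 810 has 2 neighbors: 765, 824.
Vertex 449 has 2 neighbors: 384, 209.
N(548) = {260, 650}, |N(548)| = 2.
deg(470) = 2; N(470) = {760, 145}.
deg(v) = 2 for all v (|V|=41); this is C_{41}, the 41-cycle.
Distinct eigenvalues (to 6 d.p.): [2.0, 1.976561, 1.906793, 1.792331, 1.635859, 1.441043, 1.212451, 0.95544, 0.676034, 0.380782, 0.076605, -0.229367, -0.529963, -0.818137, -1.087135, -1.330651, -1.542978, -1.719139, -1.855005, -1.947391, -1.994132].
Lovász (edge-transitive): ϑ = −41·(-2*cos(pi/41))/((2)−(-2*cos(pi/41))) = 41*cos(pi/41)/(cos(pi/41) + 1).
≈ 20.469880 (to 6 d.p.).
Lovász sandwich 20 ≤ 41*cos(pi/41)/(cos(pi/41) + 1) ≤ 21: both strict.

41*cos(pi/41)/(cos(pi/41) + 1)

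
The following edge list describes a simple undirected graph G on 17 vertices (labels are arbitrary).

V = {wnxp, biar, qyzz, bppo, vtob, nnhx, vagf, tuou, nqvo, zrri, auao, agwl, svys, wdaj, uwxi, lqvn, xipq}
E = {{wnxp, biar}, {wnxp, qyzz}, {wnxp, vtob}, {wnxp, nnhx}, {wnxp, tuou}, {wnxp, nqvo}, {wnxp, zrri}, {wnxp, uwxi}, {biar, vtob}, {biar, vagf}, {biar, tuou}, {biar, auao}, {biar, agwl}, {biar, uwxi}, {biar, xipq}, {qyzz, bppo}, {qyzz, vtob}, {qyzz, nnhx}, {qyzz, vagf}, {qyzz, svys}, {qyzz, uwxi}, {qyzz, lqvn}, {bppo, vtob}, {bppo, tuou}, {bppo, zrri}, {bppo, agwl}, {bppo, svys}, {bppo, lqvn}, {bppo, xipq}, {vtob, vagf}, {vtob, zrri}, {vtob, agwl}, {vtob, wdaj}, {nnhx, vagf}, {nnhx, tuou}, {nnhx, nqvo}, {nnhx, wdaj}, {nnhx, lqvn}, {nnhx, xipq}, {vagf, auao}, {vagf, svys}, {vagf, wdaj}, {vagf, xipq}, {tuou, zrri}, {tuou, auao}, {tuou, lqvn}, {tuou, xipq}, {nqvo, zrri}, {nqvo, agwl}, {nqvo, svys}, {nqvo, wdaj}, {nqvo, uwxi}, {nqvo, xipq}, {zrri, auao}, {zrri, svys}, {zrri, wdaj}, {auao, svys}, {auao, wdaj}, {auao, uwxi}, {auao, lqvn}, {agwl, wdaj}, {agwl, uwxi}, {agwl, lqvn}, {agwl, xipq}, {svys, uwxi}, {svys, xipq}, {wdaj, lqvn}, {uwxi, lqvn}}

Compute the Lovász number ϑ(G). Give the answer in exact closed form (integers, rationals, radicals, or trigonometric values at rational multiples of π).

sqrt(17)

Vertex vagf has 8 neighbors: biar, qyzz, vtob, nnhx, auao, svys, wdaj, xipq.
N(biar) = {wnxp, vtob, vagf, tuou, auao, agwl, uwxi, xipq}, |N(biar)| = 8.
Vertex nqvo has 8 neighbors: wnxp, nnhx, zrri, agwl, svys, wdaj, uwxi, xipq.
deg(nnhx) = 8; N(nnhx) = {wnxp, qyzz, vagf, tuou, nqvo, wdaj, lqvn, xipq}.
17-vertex 8-regular graph: SR(17,8,3,4) — a Paley graph.
The 3 distinct eigenvalues: [8.0, 1.56155, -2.56155].
λ_max=8, λ_min=-sqrt(17)/2 - 1/2; ϑ = −17·λ_min/(λ_max−λ_min) = sqrt(17).
Numerically 4.123105626.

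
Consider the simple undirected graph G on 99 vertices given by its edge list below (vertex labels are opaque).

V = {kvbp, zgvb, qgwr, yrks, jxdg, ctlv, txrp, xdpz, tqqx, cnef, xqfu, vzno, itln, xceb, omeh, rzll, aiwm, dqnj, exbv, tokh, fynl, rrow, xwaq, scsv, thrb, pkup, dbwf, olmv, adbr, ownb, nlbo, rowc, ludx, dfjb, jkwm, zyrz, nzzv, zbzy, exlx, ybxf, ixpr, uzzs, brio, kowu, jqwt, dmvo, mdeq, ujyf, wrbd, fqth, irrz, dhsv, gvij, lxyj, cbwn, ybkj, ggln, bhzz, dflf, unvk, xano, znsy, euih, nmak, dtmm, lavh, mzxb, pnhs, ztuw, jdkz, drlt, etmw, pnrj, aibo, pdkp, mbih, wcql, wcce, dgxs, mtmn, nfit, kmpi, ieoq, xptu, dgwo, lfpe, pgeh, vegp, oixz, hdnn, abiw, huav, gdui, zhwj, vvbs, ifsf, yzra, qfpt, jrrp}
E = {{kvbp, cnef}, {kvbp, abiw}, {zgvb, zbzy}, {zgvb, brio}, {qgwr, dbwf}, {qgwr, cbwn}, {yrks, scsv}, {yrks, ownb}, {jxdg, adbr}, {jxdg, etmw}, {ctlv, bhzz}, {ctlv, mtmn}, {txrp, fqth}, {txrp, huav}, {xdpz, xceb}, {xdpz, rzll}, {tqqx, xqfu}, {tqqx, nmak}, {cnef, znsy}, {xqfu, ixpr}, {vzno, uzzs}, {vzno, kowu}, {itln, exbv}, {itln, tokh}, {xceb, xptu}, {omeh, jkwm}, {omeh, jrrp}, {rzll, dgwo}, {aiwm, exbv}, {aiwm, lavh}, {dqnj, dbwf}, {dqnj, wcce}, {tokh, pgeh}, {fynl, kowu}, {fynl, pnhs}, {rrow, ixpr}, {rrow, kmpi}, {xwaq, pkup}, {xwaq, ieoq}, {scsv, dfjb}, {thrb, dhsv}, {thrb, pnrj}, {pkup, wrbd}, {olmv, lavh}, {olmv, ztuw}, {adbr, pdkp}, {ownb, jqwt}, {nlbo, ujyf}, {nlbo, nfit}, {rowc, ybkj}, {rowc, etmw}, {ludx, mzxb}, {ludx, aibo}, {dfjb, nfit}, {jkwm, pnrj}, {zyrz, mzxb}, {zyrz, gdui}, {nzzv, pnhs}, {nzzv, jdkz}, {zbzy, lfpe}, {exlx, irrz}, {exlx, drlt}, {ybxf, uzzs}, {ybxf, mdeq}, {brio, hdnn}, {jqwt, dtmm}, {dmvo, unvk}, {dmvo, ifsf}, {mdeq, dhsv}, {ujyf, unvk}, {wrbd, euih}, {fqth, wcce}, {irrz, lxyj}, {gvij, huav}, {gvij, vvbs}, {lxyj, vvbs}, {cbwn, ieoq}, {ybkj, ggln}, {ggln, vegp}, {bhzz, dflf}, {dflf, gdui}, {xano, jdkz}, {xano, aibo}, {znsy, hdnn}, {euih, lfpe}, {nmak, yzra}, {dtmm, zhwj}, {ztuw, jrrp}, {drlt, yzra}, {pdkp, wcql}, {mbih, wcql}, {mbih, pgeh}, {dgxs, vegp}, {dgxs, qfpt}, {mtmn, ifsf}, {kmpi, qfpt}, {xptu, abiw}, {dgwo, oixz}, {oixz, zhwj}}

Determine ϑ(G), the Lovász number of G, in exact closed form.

Vertex fqth has 2 neighbors: txrp, wcce.
Vertex xptu has 2 neighbors: xceb, abiw.
deg(omeh) = 2; N(omeh) = {jkwm, jrrp}.
N(oixz) = {dgwo, zhwj}, |N(oixz)| = 2.
Regular of degree 2 on 99 vertices: connected 2-regular on 99 ⇒ C_{99}.
A has 50 distinct eigenvalues ≈ [2.0, 1.99597, 1.98391, 1.96386, 1.9359, 1.90014, 1.85674, 1.80585, 1.7477, 1.68251, 1.61054, 1.53209, 1.44747, 1.35702, 1.26111, 1.16011, 1.05445, 0.94454, 0.83083, 0.71377, 0.59384, 0.47152, 0.3473, 0.22168, 0.09516, -0.03173, -0.1585, -0.28463, -0.40961, -0.53295, -0.65414, -0.77269, -0.88813, -1.0, -1.10784, -1.21122, -1.30972, -1.40295, -1.49053, -1.57211, -1.64735, -1.71597, -1.77767, -1.83222, -1.87939, -1.91899, -1.95086, -1.97488, -1.99094, -1.99899].
−99·(-2*cos(pi/99)) / ((2)−(-2*cos(pi/99))) = 99*cos(pi/99)/(cos(pi/99) + 1) = ϑ(G).
= 49.487536287… (decimal).
α=49, χ(Ḡ)=50; ϑ=99*cos(pi/99)/(cos(pi/99) + 1) lies between (both strict).

99*cos(pi/99)/(cos(pi/99) + 1)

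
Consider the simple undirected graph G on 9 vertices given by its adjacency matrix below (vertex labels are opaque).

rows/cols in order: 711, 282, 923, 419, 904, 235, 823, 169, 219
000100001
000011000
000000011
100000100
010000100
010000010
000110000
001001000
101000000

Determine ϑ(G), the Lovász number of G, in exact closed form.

deg(169) = 2; N(169) = {923, 235}.
deg(823) = 2; N(823) = {419, 904}.
Vertex 904 has 2 neighbors: 282, 823.
Vertex 282 has 2 neighbors: 904, 235.
Regular of degree 2 on 9 vertices: a single 9-cycle (edge-transitive).
A has 5 distinct eigenvalues ≈ [2.0, 1.5321, 0.3473, -1.0, -1.8794].
λ_max=2, λ_min=-2*cos(pi/9); ϑ = −9·λ_min/(λ_max−λ_min) = 9*cos(pi/9)/(cos(pi/9) + 1).
≈ 4.3600896 (to 7 d.p.).
Sandwich: α(G)=4 ≤ ϑ(G)=9*cos(pi/9)/(cos(pi/9) + 1) ≤ χ(Ḡ)=5 (both strict).

9*cos(pi/9)/(cos(pi/9) + 1)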